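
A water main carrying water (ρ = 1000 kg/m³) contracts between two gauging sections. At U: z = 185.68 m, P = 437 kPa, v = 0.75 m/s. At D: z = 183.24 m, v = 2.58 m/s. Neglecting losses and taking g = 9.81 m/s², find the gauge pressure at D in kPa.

P₂ ≈ 458 kPa

Pressure head at U: ψ₁ = P₁/(ρg) = 437×1000 / (1000 × 9.81) = 44.55 m.
Velocity heads: v₁²/2g = 0.75²/19.62 = 0.029 m; v₂²/2g = 2.58²/19.62 = 0.339 m.
Total head H = z₁ + ψ₁ + v₁²/2g = 185.68 + 44.55 + 0.029 = 230.26 m.
ψ₂ = H − z₂ − v₂²/2g = 230.26 − 183.24 − 0.339 = 46.68 m.
P₂ = ρgψ₂ = 1000 × 9.81 × 46.68 ≈ 458 kPa.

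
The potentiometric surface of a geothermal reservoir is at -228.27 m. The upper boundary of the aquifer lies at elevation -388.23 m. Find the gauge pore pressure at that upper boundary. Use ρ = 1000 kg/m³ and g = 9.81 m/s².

P ≈ 1570 kPa

Pressure head at the aquifer top: ψ = h − z = -228.27 − (-388.23) = 159.96 m.
P = ρgψ = 1000 × 9.81 × 159.96 = 1569208 Pa ≈ 1570 kPa.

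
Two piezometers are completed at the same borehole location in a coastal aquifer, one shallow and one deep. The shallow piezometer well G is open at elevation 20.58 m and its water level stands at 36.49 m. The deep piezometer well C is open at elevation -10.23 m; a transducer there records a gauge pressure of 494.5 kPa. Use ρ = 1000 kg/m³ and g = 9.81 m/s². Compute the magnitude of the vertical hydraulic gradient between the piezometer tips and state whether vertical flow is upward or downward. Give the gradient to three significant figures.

|i_v| ≈ 0.120; vertical flow is upward

Total head at well G: h = 36.49 m (water level in the standpipe).
Pressure head at well C: ψ = P/(ρg) = 494.5×1000 / (1000 × 9.81) = 50.41 m.
Total head at well C: h = z + ψ = -10.23 + 50.41 = 40.18 m.
Δh = h(well G) − h(well C) = 36.49 − 40.18 = -3.69 m.
Vertical separation Δz = 20.58 − (-10.23) = 30.81 m.
|i_v| = |Δh| / Δz = 3.69 / 30.81 = 0.120.
Head is higher in the deep piezometer, so vertical flow is upward (discharge condition).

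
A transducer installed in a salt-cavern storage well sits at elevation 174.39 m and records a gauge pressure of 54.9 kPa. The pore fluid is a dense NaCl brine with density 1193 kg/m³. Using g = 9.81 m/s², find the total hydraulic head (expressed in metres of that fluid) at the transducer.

h ≈ 179.08 m

ψ = P/(ρg) = 54.9×1000 / (1193 × 9.81) = 4.69 m.
h = z + ψ = 174.39 + 4.69 = 179.08 m.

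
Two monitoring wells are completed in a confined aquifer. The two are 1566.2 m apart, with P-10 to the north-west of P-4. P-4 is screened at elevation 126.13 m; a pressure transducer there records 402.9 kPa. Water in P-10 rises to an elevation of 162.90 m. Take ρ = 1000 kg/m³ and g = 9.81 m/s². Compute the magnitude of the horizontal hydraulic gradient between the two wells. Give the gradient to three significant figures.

i ≈ 0.00275

Pressure head at P-4: ψ = P/(ρg) = 402.9×1000 / (1000 × 9.81) = 41.07 m.
Total head at P-4: h = z + ψ = 126.13 + 41.07 = 167.20 m.
Total head at P-10: h = 162.90 m (water level in the piezometer is the total head).
Head difference: h(P-4) − h(P-10) = 167.20 − 162.90 = 4.30 m.
Hydraulic gradient: i = |Δh| / L = 4.30 / 1566.2 = 0.00275.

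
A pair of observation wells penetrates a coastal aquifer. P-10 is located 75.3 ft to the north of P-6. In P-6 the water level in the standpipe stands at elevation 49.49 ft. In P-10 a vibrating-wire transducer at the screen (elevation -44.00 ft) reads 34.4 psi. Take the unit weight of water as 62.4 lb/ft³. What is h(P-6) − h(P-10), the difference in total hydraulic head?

Total head at P-6: h = 49.49 ft (water level in the piezometer is the total head).
Pressure head at P-10: ψ = 144·P/γ = 144 × 34.4 / 62.4 = 79.38 ft.
Total head at P-10: h = z + ψ = -44.00 + 79.38 = 35.38 ft.
Head difference: h(P-6) − h(P-10) = 49.49 − 35.38 = 14.11 ft.

Δh ≈ 14.11 ft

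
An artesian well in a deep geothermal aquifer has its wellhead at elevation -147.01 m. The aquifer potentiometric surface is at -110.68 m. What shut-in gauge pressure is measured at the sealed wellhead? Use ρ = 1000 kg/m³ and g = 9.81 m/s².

Head above the cap: Δh = -110.68 − (-147.01) = 36.33 m.
P = ρgΔh = 1000 × 9.81 × 36.33 = 356397 Pa ≈ 356 kPa.

P ≈ 356 kPa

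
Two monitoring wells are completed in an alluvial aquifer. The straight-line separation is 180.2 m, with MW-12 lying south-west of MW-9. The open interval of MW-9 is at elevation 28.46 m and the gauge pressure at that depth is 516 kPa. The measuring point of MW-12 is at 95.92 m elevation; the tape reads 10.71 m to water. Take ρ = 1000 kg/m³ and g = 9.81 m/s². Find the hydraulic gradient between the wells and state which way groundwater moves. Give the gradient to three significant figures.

Pressure head at MW-9: ψ = P/(ρg) = 516×1000 / (1000 × 9.81) = 52.60 m.
Total head at MW-9: h = z + ψ = 28.46 + 52.60 = 81.06 m.
Total head at MW-12: h = 95.92 − 10.71 = 85.21 m.
Head difference: h(MW-9) − h(MW-12) = 81.06 − 85.21 = -4.15 m.
Hydraulic gradient: i = |Δh| / L = 4.15 / 180.2 = 0.0230.
Flow is from higher to lower head: from MW-12 toward MW-9, i.e. toward the north-east.

i ≈ 0.0230; groundwater flows toward the north-east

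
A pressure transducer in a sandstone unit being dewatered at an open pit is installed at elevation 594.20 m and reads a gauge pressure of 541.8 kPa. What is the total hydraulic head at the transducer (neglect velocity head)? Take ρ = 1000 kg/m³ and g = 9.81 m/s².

h ≈ 649.43 m

ψ = P/(ρg) = 541.8×1000 / (1000 × 9.81) = 55.23 m.
h = z + ψ = 594.20 + 55.23 = 649.43 m.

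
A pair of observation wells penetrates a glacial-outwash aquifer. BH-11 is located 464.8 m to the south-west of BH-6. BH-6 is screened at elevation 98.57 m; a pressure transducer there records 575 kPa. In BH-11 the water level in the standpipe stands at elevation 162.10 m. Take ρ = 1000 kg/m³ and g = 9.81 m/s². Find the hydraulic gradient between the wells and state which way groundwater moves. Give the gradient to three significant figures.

Pressure head at BH-6: ψ = P/(ρg) = 575×1000 / (1000 × 9.81) = 58.61 m.
Total head at BH-6: h = z + ψ = 98.57 + 58.61 = 157.18 m.
Total head at BH-11: h = 162.10 m (water level in the piezometer is the total head).
Head difference: h(BH-6) − h(BH-11) = 157.18 − 162.10 = -4.92 m.
Hydraulic gradient: i = |Δh| / L = 4.92 / 464.8 = 0.0106.
Flow is from higher to lower head: from BH-11 toward BH-6, i.e. toward the north-east.

i ≈ 0.0106; groundwater flows toward the north-east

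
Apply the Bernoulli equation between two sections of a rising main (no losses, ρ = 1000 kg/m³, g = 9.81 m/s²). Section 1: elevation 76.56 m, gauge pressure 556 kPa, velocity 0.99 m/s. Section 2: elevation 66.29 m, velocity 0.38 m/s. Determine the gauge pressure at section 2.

P₂ ≈ 657 kPa

Pressure head at 1: ψ₁ = P₁/(ρg) = 556×1000 / (1000 × 9.81) = 56.68 m.
Velocity heads: v₁²/2g = 0.99²/19.62 = 0.050 m; v₂²/2g = 0.38²/19.62 = 0.007 m.
Total head H = z₁ + ψ₁ + v₁²/2g = 76.56 + 56.68 + 0.050 = 133.29 m.
ψ₂ = H − z₂ − v₂²/2g = 133.29 − 66.29 − 0.007 = 66.99 m.
P₂ = ρgψ₂ = 1000 × 9.81 × 66.99 ≈ 657 kPa.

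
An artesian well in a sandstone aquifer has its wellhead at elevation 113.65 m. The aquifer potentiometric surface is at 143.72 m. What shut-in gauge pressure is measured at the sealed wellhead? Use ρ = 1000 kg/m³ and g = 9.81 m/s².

Head above the cap: Δh = 143.72 − 113.65 = 30.07 m.
P = ρgΔh = 1000 × 9.81 × 30.07 = 294987 Pa ≈ 295 kPa.

P ≈ 295 kPa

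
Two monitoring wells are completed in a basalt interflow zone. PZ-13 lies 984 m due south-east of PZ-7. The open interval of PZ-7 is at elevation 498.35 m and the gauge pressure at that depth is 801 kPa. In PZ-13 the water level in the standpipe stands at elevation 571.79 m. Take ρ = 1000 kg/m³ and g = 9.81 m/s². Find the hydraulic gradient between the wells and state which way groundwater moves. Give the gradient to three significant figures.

Pressure head at PZ-7: ψ = P/(ρg) = 801×1000 / (1000 × 9.81) = 81.65 m.
Total head at PZ-7: h = z + ψ = 498.35 + 81.65 = 580.00 m.
Total head at PZ-13: h = 571.79 m (water level in the piezometer is the total head).
Head difference: h(PZ-7) − h(PZ-13) = 580.00 − 571.79 = 8.21 m.
Hydraulic gradient: i = |Δh| / L = 8.21 / 984 = 0.00834.
Flow is from higher to lower head: from PZ-7 toward PZ-13, i.e. toward the south-east.

i ≈ 0.00834; groundwater flows toward the south-east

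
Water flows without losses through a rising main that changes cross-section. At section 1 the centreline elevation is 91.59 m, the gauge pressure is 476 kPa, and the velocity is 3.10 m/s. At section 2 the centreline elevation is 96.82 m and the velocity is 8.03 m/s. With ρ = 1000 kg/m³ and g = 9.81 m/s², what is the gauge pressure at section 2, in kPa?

Pressure head at 1: ψ₁ = P₁/(ρg) = 476×1000 / (1000 × 9.81) = 48.52 m.
Velocity heads: v₁²/2g = 3.10²/19.62 = 0.490 m; v₂²/2g = 8.03²/19.62 = 3.286 m.
Total head H = z₁ + ψ₁ + v₁²/2g = 91.59 + 48.52 + 0.490 = 140.60 m.
ψ₂ = H − z₂ − v₂²/2g = 140.60 − 96.82 − 3.286 = 40.49 m.
P₂ = ρgψ₂ = 1000 × 9.81 × 40.49 ≈ 397 kPa.

P₂ ≈ 397 kPa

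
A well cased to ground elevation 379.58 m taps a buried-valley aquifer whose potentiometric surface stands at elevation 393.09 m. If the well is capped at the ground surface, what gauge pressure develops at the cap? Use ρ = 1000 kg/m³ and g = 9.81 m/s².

Head above the cap: Δh = 393.09 − 379.58 = 13.51 m.
P = ρgΔh = 1000 × 9.81 × 13.51 = 132533 Pa ≈ 133 kPa.

P ≈ 133 kPa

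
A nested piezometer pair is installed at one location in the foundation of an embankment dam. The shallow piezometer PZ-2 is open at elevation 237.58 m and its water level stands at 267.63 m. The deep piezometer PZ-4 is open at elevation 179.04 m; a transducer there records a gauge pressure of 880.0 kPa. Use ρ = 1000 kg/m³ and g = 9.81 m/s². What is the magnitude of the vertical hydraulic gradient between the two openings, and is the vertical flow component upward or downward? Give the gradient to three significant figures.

|i_v| ≈ 0.0190; vertical flow is upward

Total head at PZ-2: h = 267.63 m (water level in the standpipe).
Pressure head at PZ-4: ψ = P/(ρg) = 880.0×1000 / (1000 × 9.81) = 89.70 m.
Total head at PZ-4: h = z + ψ = 179.04 + 89.70 = 268.74 m.
Δh = h(PZ-2) − h(PZ-4) = 267.63 − 268.74 = -1.11 m.
Vertical separation Δz = 237.58 − 179.04 = 58.54 m.
|i_v| = |Δh| / Δz = 1.11 / 58.54 = 0.0190.
Head is higher in the deep piezometer, so vertical flow is upward (discharge condition).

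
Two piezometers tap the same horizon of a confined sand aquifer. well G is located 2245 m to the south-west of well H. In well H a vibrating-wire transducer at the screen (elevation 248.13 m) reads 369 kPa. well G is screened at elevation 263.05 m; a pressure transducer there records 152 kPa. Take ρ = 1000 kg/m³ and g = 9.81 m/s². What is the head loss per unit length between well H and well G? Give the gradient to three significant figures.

i ≈ 0.00321 m/m

Pressure head at well H: ψ = P/(ρg) = 369×1000 / (1000 × 9.81) = 37.61 m.
Total head at well H: h = z + ψ = 248.13 + 37.61 = 285.74 m.
Pressure head at well G: ψ = P/(ρg) = 152×1000 / (1000 × 9.81) = 15.49 m.
Total head at well G: h = z + ψ = 263.05 + 15.49 = 278.54 m.
Head difference: h(well H) − h(well G) = 285.74 − 278.54 = 7.20 m.
Hydraulic gradient: i = |Δh| / L = 7.20 / 2245 = 0.00321.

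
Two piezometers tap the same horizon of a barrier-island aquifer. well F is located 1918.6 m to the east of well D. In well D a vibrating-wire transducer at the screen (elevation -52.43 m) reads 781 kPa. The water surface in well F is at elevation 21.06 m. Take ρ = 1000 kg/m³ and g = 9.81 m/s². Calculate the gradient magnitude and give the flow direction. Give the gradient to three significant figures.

i ≈ 0.00319; groundwater flows toward the east

Pressure head at well D: ψ = P/(ρg) = 781×1000 / (1000 × 9.81) = 79.61 m.
Total head at well D: h = z + ψ = -52.43 + 79.61 = 27.18 m.
Total head at well F: h = 21.06 m (water level in the piezometer is the total head).
Head difference: h(well D) − h(well F) = 27.18 − 21.06 = 6.12 m.
Hydraulic gradient: i = |Δh| / L = 6.12 / 1918.6 = 0.00319.
Flow is from higher to lower head: from well D toward well F, i.e. toward the east.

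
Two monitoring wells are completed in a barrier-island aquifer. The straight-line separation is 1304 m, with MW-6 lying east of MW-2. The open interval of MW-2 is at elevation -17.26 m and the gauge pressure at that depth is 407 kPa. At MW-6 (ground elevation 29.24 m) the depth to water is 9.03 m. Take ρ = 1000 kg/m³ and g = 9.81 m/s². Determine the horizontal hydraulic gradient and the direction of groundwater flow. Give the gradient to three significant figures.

i ≈ 0.00308; groundwater flows toward the east

Pressure head at MW-2: ψ = P/(ρg) = 407×1000 / (1000 × 9.81) = 41.49 m.
Total head at MW-2: h = z + ψ = -17.26 + 41.49 = 24.23 m.
Total head at MW-6: h = 29.24 − 9.03 = 20.21 m.
Head difference: h(MW-2) − h(MW-6) = 24.23 − 20.21 = 4.02 m.
Hydraulic gradient: i = |Δh| / L = 4.02 / 1304 = 0.00308.
Flow is from higher to lower head: from MW-2 toward MW-6, i.e. toward the east.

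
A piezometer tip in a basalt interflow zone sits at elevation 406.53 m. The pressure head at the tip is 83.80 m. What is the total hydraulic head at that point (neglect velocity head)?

h ≈ 490.33 m

h = z + ψ = 406.53 + 83.80 = 490.33 m.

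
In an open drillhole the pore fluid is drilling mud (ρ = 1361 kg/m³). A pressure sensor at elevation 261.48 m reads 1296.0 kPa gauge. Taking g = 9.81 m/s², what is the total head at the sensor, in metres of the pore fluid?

ψ = P/(ρg) = 1296.0×1000 / (1361 × 9.81) = 97.07 m.
h = z + ψ = 261.48 + 97.07 = 358.55 m.

h ≈ 358.55 m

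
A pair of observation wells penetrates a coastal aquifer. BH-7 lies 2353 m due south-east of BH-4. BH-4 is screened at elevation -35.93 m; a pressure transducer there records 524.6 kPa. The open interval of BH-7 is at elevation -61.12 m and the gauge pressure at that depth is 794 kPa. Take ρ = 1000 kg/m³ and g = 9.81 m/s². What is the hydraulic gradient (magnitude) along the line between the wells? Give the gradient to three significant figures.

i ≈ 0.000965

Pressure head at BH-4: ψ = P/(ρg) = 524.6×1000 / (1000 × 9.81) = 53.48 m.
Total head at BH-4: h = z + ψ = -35.93 + 53.48 = 17.55 m.
Pressure head at BH-7: ψ = P/(ρg) = 794×1000 / (1000 × 9.81) = 80.94 m.
Total head at BH-7: h = z + ψ = -61.12 + 80.94 = 19.82 m.
Head difference: h(BH-4) − h(BH-7) = 17.55 − 19.82 = -2.27 m.
Hydraulic gradient: i = |Δh| / L = 2.27 / 2353 = 0.000965.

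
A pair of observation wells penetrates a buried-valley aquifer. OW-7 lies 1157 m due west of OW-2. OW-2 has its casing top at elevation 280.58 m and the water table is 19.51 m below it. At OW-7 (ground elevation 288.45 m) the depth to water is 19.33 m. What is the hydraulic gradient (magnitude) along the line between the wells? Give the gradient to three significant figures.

Total head at OW-2: h = 280.58 − 19.51 = 261.07 m.
Total head at OW-7: h = 288.45 − 19.33 = 269.12 m.
Head difference: h(OW-2) − h(OW-7) = 261.07 − 269.12 = -8.05 m.
Hydraulic gradient: i = |Δh| / L = 8.05 / 1157 = 0.00696.

i ≈ 0.00696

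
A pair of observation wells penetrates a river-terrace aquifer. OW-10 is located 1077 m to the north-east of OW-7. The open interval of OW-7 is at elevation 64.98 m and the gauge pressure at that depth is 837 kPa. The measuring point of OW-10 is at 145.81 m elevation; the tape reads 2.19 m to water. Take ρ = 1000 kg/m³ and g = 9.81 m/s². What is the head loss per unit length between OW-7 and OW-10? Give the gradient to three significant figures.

Pressure head at OW-7: ψ = P/(ρg) = 837×1000 / (1000 × 9.81) = 85.32 m.
Total head at OW-7: h = z + ψ = 64.98 + 85.32 = 150.30 m.
Total head at OW-10: h = 145.81 − 2.19 = 143.62 m.
Head difference: h(OW-7) − h(OW-10) = 150.30 − 143.62 = 6.68 m.
Hydraulic gradient: i = |Δh| / L = 6.68 / 1077 = 0.00620.

i ≈ 0.00620 m/m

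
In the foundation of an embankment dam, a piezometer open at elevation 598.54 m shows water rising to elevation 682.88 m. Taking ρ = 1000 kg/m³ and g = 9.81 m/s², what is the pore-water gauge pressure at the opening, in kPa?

Pressure head ψ = h − z = 682.88 − 598.54 = 84.34 m.
P = ρgψ = 1000 × 9.81 × 84.34 = 827375 Pa ≈ 827 kPa.

P ≈ 827 kPa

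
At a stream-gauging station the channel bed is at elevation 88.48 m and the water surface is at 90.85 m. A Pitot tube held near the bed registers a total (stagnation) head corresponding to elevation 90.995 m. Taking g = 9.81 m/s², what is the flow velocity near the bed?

Near the bed, under hydrostatic conditions, the piezometric head (z + ψ) equals the free-surface elevation, 90.85 m.
Velocity head = total − piezometric = 90.995 − 90.85 = 0.145 m.
v = √(2g·h_v) = √(2 × 9.81 × 0.145) = 1.69 m/s.

v ≈ 1.69 m/s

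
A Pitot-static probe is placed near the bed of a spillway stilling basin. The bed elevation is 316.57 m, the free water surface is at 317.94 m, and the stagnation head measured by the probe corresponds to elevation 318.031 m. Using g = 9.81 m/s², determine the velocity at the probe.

Near the bed, under hydrostatic conditions, the piezometric head (z + ψ) equals the free-surface elevation, 317.94 m.
Velocity head = total − piezometric = 318.031 − 317.94 = 0.091 m.
v = √(2g·h_v) = √(2 × 9.81 × 0.091) = 1.34 m/s.

v ≈ 1.34 m/s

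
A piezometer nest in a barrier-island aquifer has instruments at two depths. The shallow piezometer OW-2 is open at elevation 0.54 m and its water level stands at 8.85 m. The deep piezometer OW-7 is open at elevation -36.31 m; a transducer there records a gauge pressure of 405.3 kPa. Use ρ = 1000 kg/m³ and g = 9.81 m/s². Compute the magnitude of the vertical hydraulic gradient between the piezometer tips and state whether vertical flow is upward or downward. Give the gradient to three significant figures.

|i_v| ≈ 0.104; vertical flow is downward

Total head at OW-2: h = 8.85 m (water level in the standpipe).
Pressure head at OW-7: ψ = P/(ρg) = 405.3×1000 / (1000 × 9.81) = 41.31 m.
Total head at OW-7: h = z + ψ = -36.31 + 41.31 = 5.00 m.
Δh = h(OW-2) − h(OW-7) = 8.85 − 5.00 = 3.85 m.
Vertical separation Δz = 0.54 − (-36.31) = 36.85 m.
|i_v| = |Δh| / Δz = 3.85 / 36.85 = 0.104.
Head is higher in the shallow piezometer, so vertical flow is downward (recharge condition).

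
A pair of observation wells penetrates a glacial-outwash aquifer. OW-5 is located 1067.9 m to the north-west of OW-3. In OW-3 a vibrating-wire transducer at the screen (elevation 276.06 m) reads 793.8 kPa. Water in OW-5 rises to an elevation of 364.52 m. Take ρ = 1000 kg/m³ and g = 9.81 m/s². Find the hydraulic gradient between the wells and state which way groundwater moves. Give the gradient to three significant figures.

Pressure head at OW-3: ψ = P/(ρg) = 793.8×1000 / (1000 × 9.81) = 80.92 m.
Total head at OW-3: h = z + ψ = 276.06 + 80.92 = 356.98 m.
Total head at OW-5: h = 364.52 m (water level in the piezometer is the total head).
Head difference: h(OW-3) − h(OW-5) = 356.98 − 364.52 = -7.54 m.
Hydraulic gradient: i = |Δh| / L = 7.54 / 1067.9 = 0.00706.
Flow is from higher to lower head: from OW-5 toward OW-3, i.e. toward the south-east.

i ≈ 0.00706; groundwater flows toward the south-east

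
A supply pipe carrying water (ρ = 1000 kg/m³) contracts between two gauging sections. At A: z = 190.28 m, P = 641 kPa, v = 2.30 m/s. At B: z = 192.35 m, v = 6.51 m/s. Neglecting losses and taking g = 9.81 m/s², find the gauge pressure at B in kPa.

P₂ ≈ 602 kPa

Pressure head at A: ψ₁ = P₁/(ρg) = 641×1000 / (1000 × 9.81) = 65.34 m.
Velocity heads: v₁²/2g = 2.30²/19.62 = 0.270 m; v₂²/2g = 6.51²/19.62 = 2.160 m.
Total head H = z₁ + ψ₁ + v₁²/2g = 190.28 + 65.34 + 0.270 = 255.89 m.
ψ₂ = H − z₂ − v₂²/2g = 255.89 − 192.35 − 2.160 = 61.38 m.
P₂ = ρgψ₂ = 1000 × 9.81 × 61.38 ≈ 602 kPa.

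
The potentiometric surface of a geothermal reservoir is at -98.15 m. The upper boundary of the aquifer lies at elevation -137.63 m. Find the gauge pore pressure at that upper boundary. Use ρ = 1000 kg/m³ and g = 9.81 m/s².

P ≈ 387 kPa

Pressure head at the aquifer top: ψ = h − z = -98.15 − (-137.63) = 39.48 m.
P = ρgψ = 1000 × 9.81 × 39.48 = 387299 Pa ≈ 387 kPa.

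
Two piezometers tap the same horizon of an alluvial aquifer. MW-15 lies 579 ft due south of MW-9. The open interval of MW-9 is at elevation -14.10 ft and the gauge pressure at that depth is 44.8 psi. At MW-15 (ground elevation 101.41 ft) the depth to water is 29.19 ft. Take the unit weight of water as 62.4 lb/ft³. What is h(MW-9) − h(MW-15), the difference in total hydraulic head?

Pressure head at MW-9: ψ = 144·P/γ = 144 × 44.8 / 62.4 = 103.38 ft.
Total head at MW-9: h = z + ψ = -14.10 + 103.38 = 89.28 ft.
Total head at MW-15: h = 101.41 − 29.19 = 72.22 ft.
Head difference: h(MW-9) − h(MW-15) = 89.28 − 72.22 = 17.06 ft.

Δh ≈ 17.06 ft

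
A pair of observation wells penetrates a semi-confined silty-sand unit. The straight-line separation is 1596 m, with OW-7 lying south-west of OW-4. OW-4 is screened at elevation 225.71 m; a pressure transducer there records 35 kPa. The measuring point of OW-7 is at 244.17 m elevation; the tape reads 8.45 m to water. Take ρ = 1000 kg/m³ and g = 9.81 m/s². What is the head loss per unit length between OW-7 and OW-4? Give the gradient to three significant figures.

Pressure head at OW-4: ψ = P/(ρg) = 35×1000 / (1000 × 9.81) = 3.57 m.
Total head at OW-4: h = z + ψ = 225.71 + 3.57 = 229.28 m.
Total head at OW-7: h = 244.17 − 8.45 = 235.72 m.
Head difference: h(OW-4) − h(OW-7) = 229.28 − 235.72 = -6.44 m.
Hydraulic gradient: i = |Δh| / L = 6.44 / 1596 = 0.00404.

i ≈ 0.00404 m/m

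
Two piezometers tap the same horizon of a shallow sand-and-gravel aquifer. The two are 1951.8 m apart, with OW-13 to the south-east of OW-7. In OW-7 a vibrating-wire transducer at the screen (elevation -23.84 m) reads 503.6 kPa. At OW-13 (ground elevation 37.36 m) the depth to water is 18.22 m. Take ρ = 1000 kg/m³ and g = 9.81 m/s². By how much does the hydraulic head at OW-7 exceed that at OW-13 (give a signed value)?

Δh ≈ 8.36 m

Pressure head at OW-7: ψ = P/(ρg) = 503.6×1000 / (1000 × 9.81) = 51.34 m.
Total head at OW-7: h = z + ψ = -23.84 + 51.34 = 27.50 m.
Total head at OW-13: h = 37.36 − 18.22 = 19.14 m.
Head difference: h(OW-7) − h(OW-13) = 27.50 − 19.14 = 8.36 m.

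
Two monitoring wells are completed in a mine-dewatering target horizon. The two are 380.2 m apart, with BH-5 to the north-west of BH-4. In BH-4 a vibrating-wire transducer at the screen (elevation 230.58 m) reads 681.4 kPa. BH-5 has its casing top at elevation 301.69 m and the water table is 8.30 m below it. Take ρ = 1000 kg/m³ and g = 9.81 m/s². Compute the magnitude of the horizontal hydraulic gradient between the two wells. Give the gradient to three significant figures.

i ≈ 0.0175

Pressure head at BH-4: ψ = P/(ρg) = 681.4×1000 / (1000 × 9.81) = 69.46 m.
Total head at BH-4: h = z + ψ = 230.58 + 69.46 = 300.04 m.
Total head at BH-5: h = 301.69 − 8.30 = 293.39 m.
Head difference: h(BH-4) − h(BH-5) = 300.04 − 293.39 = 6.65 m.
Hydraulic gradient: i = |Δh| / L = 6.65 / 380.2 = 0.0175.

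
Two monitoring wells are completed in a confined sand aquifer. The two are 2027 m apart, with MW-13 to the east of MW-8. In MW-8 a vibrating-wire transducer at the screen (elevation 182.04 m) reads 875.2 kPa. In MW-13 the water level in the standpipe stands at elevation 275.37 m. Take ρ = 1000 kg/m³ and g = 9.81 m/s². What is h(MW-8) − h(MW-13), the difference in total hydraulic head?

Pressure head at MW-8: ψ = P/(ρg) = 875.2×1000 / (1000 × 9.81) = 89.22 m.
Total head at MW-8: h = z + ψ = 182.04 + 89.22 = 271.26 m.
Total head at MW-13: h = 275.37 m (water level in the piezometer is the total head).
Head difference: h(MW-8) − h(MW-13) = 271.26 − 275.37 = -4.11 m.

Δh ≈ -4.11 m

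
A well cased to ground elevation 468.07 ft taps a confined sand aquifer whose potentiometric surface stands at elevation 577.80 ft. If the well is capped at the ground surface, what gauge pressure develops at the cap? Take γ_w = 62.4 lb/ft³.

Head above the cap: Δh = 577.80 − 468.07 = 109.73 ft.
P = γΔh/144 = 62.4 × 109.73 / 144 = 47.5 psi.

P ≈ 47.5 psi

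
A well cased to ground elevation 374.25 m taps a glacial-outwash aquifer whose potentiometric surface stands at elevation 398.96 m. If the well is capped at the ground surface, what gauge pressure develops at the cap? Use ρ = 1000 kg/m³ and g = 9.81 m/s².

Head above the cap: Δh = 398.96 − 374.25 = 24.71 m.
P = ρgΔh = 1000 × 9.81 × 24.71 = 242405 Pa ≈ 242 kPa.

P ≈ 242 kPa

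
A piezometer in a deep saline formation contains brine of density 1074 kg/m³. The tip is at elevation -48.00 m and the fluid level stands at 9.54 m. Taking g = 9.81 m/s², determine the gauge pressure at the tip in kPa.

Pressure head ψ = h − z = 9.54 − (-48.00) = 57.54 m.
P = ρgψ = 1074 × 9.81 × 57.54 = 606238 Pa ≈ 606 kPa.

P ≈ 606 kPa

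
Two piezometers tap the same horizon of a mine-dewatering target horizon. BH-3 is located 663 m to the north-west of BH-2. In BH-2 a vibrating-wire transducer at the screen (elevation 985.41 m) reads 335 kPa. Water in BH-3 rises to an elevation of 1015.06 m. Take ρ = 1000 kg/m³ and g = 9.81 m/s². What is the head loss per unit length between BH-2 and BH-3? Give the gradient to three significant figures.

i ≈ 0.00679 m/m

Pressure head at BH-2: ψ = P/(ρg) = 335×1000 / (1000 × 9.81) = 34.15 m.
Total head at BH-2: h = z + ψ = 985.41 + 34.15 = 1019.56 m.
Total head at BH-3: h = 1015.06 m (water level in the piezometer is the total head).
Head difference: h(BH-2) − h(BH-3) = 1019.56 − 1015.06 = 4.50 m.
Hydraulic gradient: i = |Δh| / L = 4.50 / 663 = 0.00679.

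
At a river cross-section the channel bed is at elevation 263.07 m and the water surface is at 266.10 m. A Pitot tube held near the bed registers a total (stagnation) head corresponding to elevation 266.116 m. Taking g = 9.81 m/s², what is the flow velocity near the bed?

Near the bed, under hydrostatic conditions, the piezometric head (z + ψ) equals the free-surface elevation, 266.10 m.
Velocity head = total − piezometric = 266.116 − 266.10 = 0.016 m.
v = √(2g·h_v) = √(2 × 9.81 × 0.016) = 0.560 m/s.

v ≈ 0.560 m/s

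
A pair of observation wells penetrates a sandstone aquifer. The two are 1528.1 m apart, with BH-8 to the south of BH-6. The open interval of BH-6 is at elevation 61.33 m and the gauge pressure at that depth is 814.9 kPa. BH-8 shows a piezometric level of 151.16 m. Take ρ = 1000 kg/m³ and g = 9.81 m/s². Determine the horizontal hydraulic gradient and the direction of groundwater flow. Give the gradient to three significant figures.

Pressure head at BH-6: ψ = P/(ρg) = 814.9×1000 / (1000 × 9.81) = 83.07 m.
Total head at BH-6: h = z + ψ = 61.33 + 83.07 = 144.40 m.
Total head at BH-8: h = 151.16 m (water level in the piezometer is the total head).
Head difference: h(BH-6) − h(BH-8) = 144.40 − 151.16 = -6.76 m.
Hydraulic gradient: i = |Δh| / L = 6.76 / 1528.1 = 0.00442.
Flow is from higher to lower head: from BH-8 toward BH-6, i.e. toward the north.

i ≈ 0.00442; groundwater flows toward the north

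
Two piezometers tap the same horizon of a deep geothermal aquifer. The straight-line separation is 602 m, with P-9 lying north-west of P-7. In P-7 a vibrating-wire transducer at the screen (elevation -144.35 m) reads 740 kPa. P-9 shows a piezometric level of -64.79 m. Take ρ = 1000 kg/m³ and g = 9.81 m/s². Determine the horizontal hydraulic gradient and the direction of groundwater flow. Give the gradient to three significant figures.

Pressure head at P-7: ψ = P/(ρg) = 740×1000 / (1000 × 9.81) = 75.43 m.
Total head at P-7: h = z + ψ = -144.35 + 75.43 = -68.92 m.
Total head at P-9: h = -64.79 m (water level in the piezometer is the total head).
Head difference: h(P-7) − h(P-9) = -68.92 − (-64.79) = -4.13 m.
Hydraulic gradient: i = |Δh| / L = 4.13 / 602 = 0.00686.
Flow is from higher to lower head: from P-9 toward P-7, i.e. toward the south-east.

i ≈ 0.00686; groundwater flows toward the south-east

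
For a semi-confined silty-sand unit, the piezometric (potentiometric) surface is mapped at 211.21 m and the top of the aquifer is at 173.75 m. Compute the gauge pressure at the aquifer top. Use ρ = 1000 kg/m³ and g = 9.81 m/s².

P ≈ 367 kPa

Pressure head at the aquifer top: ψ = h − z = 211.21 − 173.75 = 37.46 m.
P = ρgψ = 1000 × 9.81 × 37.46 = 367483 Pa ≈ 367 kPa.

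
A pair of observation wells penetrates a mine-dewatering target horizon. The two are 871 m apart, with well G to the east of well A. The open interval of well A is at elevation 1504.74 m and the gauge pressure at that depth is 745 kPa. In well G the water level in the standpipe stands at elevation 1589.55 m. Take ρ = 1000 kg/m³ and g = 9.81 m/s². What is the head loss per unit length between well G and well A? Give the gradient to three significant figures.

Pressure head at well A: ψ = P/(ρg) = 745×1000 / (1000 × 9.81) = 75.94 m.
Total head at well A: h = z + ψ = 1504.74 + 75.94 = 1580.68 m.
Total head at well G: h = 1589.55 m (water level in the piezometer is the total head).
Head difference: h(well A) − h(well G) = 1580.68 − 1589.55 = -8.87 m.
Hydraulic gradient: i = |Δh| / L = 8.87 / 871 = 0.0102.

i ≈ 0.0102 m/m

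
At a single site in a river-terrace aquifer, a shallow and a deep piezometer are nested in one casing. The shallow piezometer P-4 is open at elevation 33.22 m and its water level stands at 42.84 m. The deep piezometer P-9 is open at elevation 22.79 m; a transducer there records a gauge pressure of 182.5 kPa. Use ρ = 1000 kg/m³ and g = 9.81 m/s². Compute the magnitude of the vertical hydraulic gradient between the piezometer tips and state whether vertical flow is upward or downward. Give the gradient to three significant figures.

Total head at P-4: h = 42.84 m (water level in the standpipe).
Pressure head at P-9: ψ = P/(ρg) = 182.5×1000 / (1000 × 9.81) = 18.60 m.
Total head at P-9: h = z + ψ = 22.79 + 18.60 = 41.39 m.
Δh = h(P-4) − h(P-9) = 42.84 − 41.39 = 1.45 m.
Vertical separation Δz = 33.22 − 22.79 = 10.43 m.
|i_v| = |Δh| / Δz = 1.45 / 10.43 = 0.139.
Head is higher in the shallow piezometer, so vertical flow is downward (recharge condition).

|i_v| ≈ 0.139; vertical flow is downward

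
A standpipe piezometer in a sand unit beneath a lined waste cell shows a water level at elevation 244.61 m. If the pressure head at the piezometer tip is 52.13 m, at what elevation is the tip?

z ≈ 192.48 m

z = h − ψ = 244.61 − 52.13 = 192.48 m.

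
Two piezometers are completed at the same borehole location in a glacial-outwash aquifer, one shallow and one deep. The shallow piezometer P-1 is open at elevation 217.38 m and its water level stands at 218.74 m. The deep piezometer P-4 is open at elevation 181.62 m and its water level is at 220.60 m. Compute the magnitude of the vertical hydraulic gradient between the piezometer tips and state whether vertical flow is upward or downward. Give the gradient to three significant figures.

Total head at P-1: h = 218.74 m (water level in the standpipe).
Total head at P-4: h = 220.60 m.
Δh = h(P-1) − h(P-4) = 218.74 − 220.60 = -1.86 m.
Vertical separation Δz = 217.38 − 181.62 = 35.76 m.
|i_v| = |Δh| / Δz = 1.86 / 35.76 = 0.0520.
Head is higher in the deep piezometer, so vertical flow is upward (discharge condition).

|i_v| ≈ 0.0520; vertical flow is upward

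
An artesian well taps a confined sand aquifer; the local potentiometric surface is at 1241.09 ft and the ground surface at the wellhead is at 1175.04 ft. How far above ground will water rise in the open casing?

Water rises to the potentiometric surface, so the rise above ground = 1241.09 − 1175.04 = 66.05 ft.

≈ 66.05 ft above ground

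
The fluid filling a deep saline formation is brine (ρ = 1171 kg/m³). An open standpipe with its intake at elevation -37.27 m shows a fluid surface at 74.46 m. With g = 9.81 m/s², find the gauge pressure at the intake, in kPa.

Pressure head ψ = h − z = 74.46 − (-37.27) = 111.73 m.
P = ρgψ = 1171 × 9.81 × 111.73 = 1283499 Pa ≈ 1280 kPa.

P ≈ 1280 kPa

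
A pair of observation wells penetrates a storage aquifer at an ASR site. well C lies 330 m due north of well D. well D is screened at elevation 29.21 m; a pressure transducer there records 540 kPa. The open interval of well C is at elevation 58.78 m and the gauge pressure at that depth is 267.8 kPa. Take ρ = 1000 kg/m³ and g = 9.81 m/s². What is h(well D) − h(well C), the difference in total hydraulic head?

Pressure head at well D: ψ = P/(ρg) = 540×1000 / (1000 × 9.81) = 55.05 m.
Total head at well D: h = z + ψ = 29.21 + 55.05 = 84.26 m.
Pressure head at well C: ψ = P/(ρg) = 267.8×1000 / (1000 × 9.81) = 27.30 m.
Total head at well C: h = z + ψ = 58.78 + 27.30 = 86.08 m.
Head difference: h(well D) − h(well C) = 84.26 − 86.08 = -1.82 m.

Δh ≈ -1.82 m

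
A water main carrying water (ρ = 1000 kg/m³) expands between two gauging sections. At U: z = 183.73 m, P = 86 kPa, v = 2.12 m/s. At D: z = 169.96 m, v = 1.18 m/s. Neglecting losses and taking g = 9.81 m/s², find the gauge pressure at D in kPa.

Pressure head at U: ψ₁ = P₁/(ρg) = 86×1000 / (1000 × 9.81) = 8.77 m.
Velocity heads: v₁²/2g = 2.12²/19.62 = 0.229 m; v₂²/2g = 1.18²/19.62 = 0.071 m.
Total head H = z₁ + ψ₁ + v₁²/2g = 183.73 + 8.77 + 0.229 = 192.73 m.
ψ₂ = H − z₂ − v₂²/2g = 192.73 − 169.96 − 0.071 = 22.70 m.
P₂ = ρgψ₂ = 1000 × 9.81 × 22.70 ≈ 223 kPa.

P₂ ≈ 223 kPa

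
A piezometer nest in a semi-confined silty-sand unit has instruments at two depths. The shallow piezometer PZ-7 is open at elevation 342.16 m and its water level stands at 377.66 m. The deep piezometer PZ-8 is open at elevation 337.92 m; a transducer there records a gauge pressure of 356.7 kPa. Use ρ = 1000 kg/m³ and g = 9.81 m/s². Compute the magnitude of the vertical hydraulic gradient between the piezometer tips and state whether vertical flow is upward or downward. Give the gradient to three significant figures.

|i_v| ≈ 0.797; vertical flow is downward

Total head at PZ-7: h = 377.66 m (water level in the standpipe).
Pressure head at PZ-8: ψ = P/(ρg) = 356.7×1000 / (1000 × 9.81) = 36.36 m.
Total head at PZ-8: h = z + ψ = 337.92 + 36.36 = 374.28 m.
Δh = h(PZ-7) − h(PZ-8) = 377.66 − 374.28 = 3.38 m.
Vertical separation Δz = 342.16 − 337.92 = 4.24 m.
|i_v| = |Δh| / Δz = 3.38 / 4.24 = 0.797.
Head is higher in the shallow piezometer, so vertical flow is downward (recharge condition).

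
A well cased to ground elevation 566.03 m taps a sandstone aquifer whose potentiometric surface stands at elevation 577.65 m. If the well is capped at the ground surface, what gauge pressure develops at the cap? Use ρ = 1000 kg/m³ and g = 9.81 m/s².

P ≈ 114 kPa

Head above the cap: Δh = 577.65 − 566.03 = 11.62 m.
P = ρgΔh = 1000 × 9.81 × 11.62 = 113992 Pa ≈ 114 kPa.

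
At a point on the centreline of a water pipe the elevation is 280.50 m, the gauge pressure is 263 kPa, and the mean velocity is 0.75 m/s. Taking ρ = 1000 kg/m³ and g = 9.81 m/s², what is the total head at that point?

Pressure head ψ = P/(ρg) = 263×1000 / (1000 × 9.81) = 26.81 m.
Velocity head = v²/(2g) = 0.75² / (2 × 9.81) = 0.029 m.
h = z + ψ + v²/(2g) = 280.50 + 26.81 + 0.029 = 307.34 m.

h ≈ 307.34 m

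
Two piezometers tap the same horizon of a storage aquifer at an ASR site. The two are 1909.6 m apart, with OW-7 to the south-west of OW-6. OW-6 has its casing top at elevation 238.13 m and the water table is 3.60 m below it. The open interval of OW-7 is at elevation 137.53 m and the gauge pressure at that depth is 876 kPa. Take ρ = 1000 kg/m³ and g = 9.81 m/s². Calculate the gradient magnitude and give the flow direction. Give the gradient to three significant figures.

Total head at OW-6: h = 238.13 − 3.60 = 234.53 m.
Pressure head at OW-7: ψ = P/(ρg) = 876×1000 / (1000 × 9.81) = 89.30 m.
Total head at OW-7: h = z + ψ = 137.53 + 89.30 = 226.83 m.
Head difference: h(OW-6) − h(OW-7) = 234.53 − 226.83 = 7.70 m.
Hydraulic gradient: i = |Δh| / L = 7.70 / 1909.6 = 0.00403.
Flow is from higher to lower head: from OW-6 toward OW-7, i.e. toward the south-west.

i ≈ 0.00403; groundwater flows toward the south-west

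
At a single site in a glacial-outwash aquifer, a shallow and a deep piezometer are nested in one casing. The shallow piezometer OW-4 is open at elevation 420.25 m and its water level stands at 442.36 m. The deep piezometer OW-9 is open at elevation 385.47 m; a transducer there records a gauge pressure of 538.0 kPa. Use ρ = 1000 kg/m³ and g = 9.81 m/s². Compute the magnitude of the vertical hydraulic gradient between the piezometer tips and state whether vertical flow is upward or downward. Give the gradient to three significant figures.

Total head at OW-4: h = 442.36 m (water level in the standpipe).
Pressure head at OW-9: ψ = P/(ρg) = 538.0×1000 / (1000 × 9.81) = 54.84 m.
Total head at OW-9: h = z + ψ = 385.47 + 54.84 = 440.31 m.
Δh = h(OW-4) − h(OW-9) = 442.36 − 440.31 = 2.05 m.
Vertical separation Δz = 420.25 − 385.47 = 34.78 m.
|i_v| = |Δh| / Δz = 2.05 / 34.78 = 0.0589.
Head is higher in the shallow piezometer, so vertical flow is downward (recharge condition).

|i_v| ≈ 0.0589; vertical flow is downward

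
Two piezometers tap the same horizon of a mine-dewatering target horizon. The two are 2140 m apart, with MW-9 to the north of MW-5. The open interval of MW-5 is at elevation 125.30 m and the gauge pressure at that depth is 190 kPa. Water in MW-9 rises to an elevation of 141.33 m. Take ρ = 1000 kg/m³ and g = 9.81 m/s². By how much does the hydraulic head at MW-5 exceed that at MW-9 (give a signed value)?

Δh ≈ 3.34 m

Pressure head at MW-5: ψ = P/(ρg) = 190×1000 / (1000 × 9.81) = 19.37 m.
Total head at MW-5: h = z + ψ = 125.30 + 19.37 = 144.67 m.
Total head at MW-9: h = 141.33 m (water level in the piezometer is the total head).
Head difference: h(MW-5) − h(MW-9) = 144.67 − 141.33 = 3.34 m.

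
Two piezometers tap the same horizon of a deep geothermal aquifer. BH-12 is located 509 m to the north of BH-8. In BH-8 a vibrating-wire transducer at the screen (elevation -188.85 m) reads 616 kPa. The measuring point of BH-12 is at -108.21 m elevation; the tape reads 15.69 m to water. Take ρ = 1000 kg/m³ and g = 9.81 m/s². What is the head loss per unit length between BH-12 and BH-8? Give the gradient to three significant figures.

i ≈ 0.00424 m/m

Pressure head at BH-8: ψ = P/(ρg) = 616×1000 / (1000 × 9.81) = 62.79 m.
Total head at BH-8: h = z + ψ = -188.85 + 62.79 = -126.06 m.
Total head at BH-12: h = -108.21 − 15.69 = -123.90 m.
Head difference: h(BH-8) − h(BH-12) = -126.06 − (-123.90) = -2.16 m.
Hydraulic gradient: i = |Δh| / L = 2.16 / 509 = 0.00424.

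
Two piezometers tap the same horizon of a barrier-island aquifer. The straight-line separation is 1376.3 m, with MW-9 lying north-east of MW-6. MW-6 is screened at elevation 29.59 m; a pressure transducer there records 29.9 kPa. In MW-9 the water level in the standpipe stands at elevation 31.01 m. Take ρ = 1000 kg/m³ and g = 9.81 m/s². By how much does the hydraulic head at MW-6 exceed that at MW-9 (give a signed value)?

Pressure head at MW-6: ψ = P/(ρg) = 29.9×1000 / (1000 × 9.81) = 3.05 m.
Total head at MW-6: h = z + ψ = 29.59 + 3.05 = 32.64 m.
Total head at MW-9: h = 31.01 m (water level in the piezometer is the total head).
Head difference: h(MW-6) − h(MW-9) = 32.64 − 31.01 = 1.63 m.

Δh ≈ 1.63 m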